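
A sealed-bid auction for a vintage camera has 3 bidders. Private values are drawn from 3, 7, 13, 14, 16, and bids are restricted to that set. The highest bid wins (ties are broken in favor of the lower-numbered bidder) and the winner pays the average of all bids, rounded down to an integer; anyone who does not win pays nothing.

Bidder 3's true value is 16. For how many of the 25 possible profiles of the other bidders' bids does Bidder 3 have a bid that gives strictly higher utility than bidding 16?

Others bid (3, 3): truth gives 9; bid 7 gives 12 > 9. Violating.
Others bid (3, 7): truth gives 8; bid 13 gives 9 > 8. Violating.
Others bid (7, 3): truth gives 8; bid 13 gives 9 > 8. Violating.
Others bid (7, 7): truth gives 6; bid 13 gives 7 > 6. Violating.
Others bid (3, 13): truth gives 6; no alternative beats it.
Others bid (3, 14): truth gives 5; no alternative beats it.
(Checking all 25 profiles: 7 have a profitable deviation, 18 do not.)

7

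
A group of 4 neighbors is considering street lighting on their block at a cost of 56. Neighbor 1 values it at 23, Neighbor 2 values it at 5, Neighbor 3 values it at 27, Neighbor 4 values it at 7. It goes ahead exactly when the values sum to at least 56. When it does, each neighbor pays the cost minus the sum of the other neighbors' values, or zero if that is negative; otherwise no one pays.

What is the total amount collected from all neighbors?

39

Total value 62 ≥ cost 56, so it is built.
Neighbor 1: others sum to 39; max(0, 56 - 39) = 17.
Neighbor 2: others sum to 57; max(0, 56 - 57) = 0.
Neighbor 3: others sum to 35; max(0, 56 - 35) = 21.
Neighbor 4: others sum to 55; max(0, 56 - 55) = 1.
Total collected = 17 + 0 + 21 + 1 = 39.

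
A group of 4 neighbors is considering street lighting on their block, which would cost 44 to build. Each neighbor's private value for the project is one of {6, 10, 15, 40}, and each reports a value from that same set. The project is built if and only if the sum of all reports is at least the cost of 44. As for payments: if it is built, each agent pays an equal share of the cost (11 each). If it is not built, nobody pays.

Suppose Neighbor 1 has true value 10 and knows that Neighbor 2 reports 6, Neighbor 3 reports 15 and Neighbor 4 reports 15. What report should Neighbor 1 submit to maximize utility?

6

Report 6: project not built, utility 0.
Report 10: project built, pays 11, utility 10 - 11 = -1.
Report 15: project built, pays 11, utility 10 - 11 = -1.
Report 40: project built, pays 11, utility 10 - 11 = -1.
The best choice is 6 with utility 0.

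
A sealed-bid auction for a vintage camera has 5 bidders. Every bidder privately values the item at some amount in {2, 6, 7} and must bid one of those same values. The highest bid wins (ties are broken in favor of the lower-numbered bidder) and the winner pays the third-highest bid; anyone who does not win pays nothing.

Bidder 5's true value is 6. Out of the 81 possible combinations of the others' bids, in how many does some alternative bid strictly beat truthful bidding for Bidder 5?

Others bid (2, 2, 2, 6): truth gives 0; bid 7 gives 4 > 0. Violating.
Others bid (2, 2, 6, 2): truth gives 0; bid 7 gives 4 > 0. Violating.
Others bid (2, 6, 2, 2): truth gives 0; bid 7 gives 4 > 0. Violating.
Others bid (6, 2, 2, 2): truth gives 0; bid 7 gives 4 > 0. Violating.
Others bid (2, 2, 2, 2): truth gives 4; no alternative beats it.
Others bid (2, 2, 2, 7): truth gives 0; no alternative beats it.
(Checking all 81 profiles: 4 have a profitable deviation, 77 do not.)

4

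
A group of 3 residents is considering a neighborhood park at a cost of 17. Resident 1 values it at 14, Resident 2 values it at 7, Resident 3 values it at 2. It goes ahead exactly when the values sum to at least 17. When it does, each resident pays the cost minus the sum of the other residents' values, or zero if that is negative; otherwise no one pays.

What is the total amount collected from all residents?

9

Total value 23 ≥ cost 17, so it is built.
Resident 1: others sum to 9; max(0, 17 - 9) = 8.
Resident 2: others sum to 16; max(0, 17 - 16) = 1.
Resident 3: others sum to 21; max(0, 17 - 21) = 0.
Total collected = 8 + 1 + 0 = 9.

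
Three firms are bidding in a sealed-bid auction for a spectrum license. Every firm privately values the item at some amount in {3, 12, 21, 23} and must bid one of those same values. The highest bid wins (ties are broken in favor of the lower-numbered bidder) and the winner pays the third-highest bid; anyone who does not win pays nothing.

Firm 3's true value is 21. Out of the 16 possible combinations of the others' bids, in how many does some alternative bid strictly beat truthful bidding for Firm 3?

4

Others bid (3, 21): truth gives 0; bid 23 gives 18 > 0. Violating.
Others bid (12, 21): truth gives 0; bid 23 gives 9 > 0. Violating.
Others bid (21, 3): truth gives 0; bid 23 gives 18 > 0. Violating.
Others bid (21, 12): truth gives 0; bid 23 gives 9 > 0. Violating.
Others bid (3, 3): truth gives 18; no alternative beats it.
Others bid (3, 12): truth gives 18; no alternative beats it.
(Checking all 16 profiles: 4 have a profitable deviation, 12 do not.)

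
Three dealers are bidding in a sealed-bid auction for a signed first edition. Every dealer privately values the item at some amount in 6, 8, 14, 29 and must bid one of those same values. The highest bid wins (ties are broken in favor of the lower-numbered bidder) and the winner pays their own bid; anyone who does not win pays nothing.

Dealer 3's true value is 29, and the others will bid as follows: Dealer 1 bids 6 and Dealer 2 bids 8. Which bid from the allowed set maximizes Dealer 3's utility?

14

Bid 6: loses, pays 0, utility 0.
Bid 8: loses, pays 0, utility 0.
Bid 14: wins, pays 14, utility 29 - 14 = 15.
Bid 29: wins, pays 29, utility 29 - 29 = 0.
The best choice is 14 with utility 15.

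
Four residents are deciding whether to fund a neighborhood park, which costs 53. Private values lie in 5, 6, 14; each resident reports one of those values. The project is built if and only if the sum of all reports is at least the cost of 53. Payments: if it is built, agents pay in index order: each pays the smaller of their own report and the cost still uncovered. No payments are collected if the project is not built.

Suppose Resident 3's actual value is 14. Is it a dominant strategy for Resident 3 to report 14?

Check each profile of the others' reports and compare truth against every alternative report.
Others report (5, 5, 5): truth gives 0, best alternative gives 0.
Others report (5, 5, 6): truth gives 0, best alternative gives 0.
Others report (5, 5, 14): truth gives 0, best alternative gives 0.
Others report (5, 6, 5): truth gives 0, best alternative gives 0.
Others report (5, 6, 6): truth gives 0, best alternative gives 0.
Others report (5, 6, 14): truth gives 0, best alternative gives 0.
(Remaining 21 profiles checked similarly; truth is weakly best in each.)
In every case the truthful report is at least as good as any alternative, so it is a dominant strategy.

Yes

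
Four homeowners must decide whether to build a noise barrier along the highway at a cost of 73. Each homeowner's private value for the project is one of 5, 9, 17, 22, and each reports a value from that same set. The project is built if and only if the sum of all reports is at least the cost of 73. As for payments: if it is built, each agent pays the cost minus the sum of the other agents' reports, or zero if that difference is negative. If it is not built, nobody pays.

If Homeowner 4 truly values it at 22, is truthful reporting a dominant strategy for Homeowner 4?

Yes

Check each profile of the others' reports and compare truth against every alternative report.
Others report (9, 22, 22): truth gives 2, best alternative gives 0.
Others report (22, 9, 22): truth gives 2, best alternative gives 0.
Others report (22, 22, 9): truth gives 2, best alternative gives 0.
Others report (22, 22, 22): truth gives 15, best alternative gives 15.
Others report (17, 22, 22): truth gives 10, best alternative gives 10.
Others report (22, 17, 22): truth gives 10, best alternative gives 10.
(Remaining 58 profiles checked similarly; truth is weakly best in each.)
In every case the truthful report is at least as good as any alternative, so it is a dominant strategy.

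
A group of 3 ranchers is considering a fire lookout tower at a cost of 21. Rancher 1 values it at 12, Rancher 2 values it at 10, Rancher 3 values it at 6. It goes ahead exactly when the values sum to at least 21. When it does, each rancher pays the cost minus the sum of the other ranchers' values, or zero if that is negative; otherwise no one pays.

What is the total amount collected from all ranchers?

Total value 28 ≥ cost 21, so it is built.
Rancher 1: others sum to 16; max(0, 21 - 16) = 5.
Rancher 2: others sum to 18; max(0, 21 - 18) = 3.
Rancher 3: others sum to 22; max(0, 21 - 22) = 0.
Total collected = 5 + 3 + 0 = 8.

8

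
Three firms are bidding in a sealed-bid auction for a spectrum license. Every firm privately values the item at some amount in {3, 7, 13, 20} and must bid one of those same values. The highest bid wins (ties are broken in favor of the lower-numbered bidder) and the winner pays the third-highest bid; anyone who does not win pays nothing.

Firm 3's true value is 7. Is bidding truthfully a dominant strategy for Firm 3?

No

Consider the case where Firm 1 bids 3 and Firm 2 bids 7.
Truthful bid 7: loses, pays 0, utility 0.
Bid 13 instead: wins, pays 3, utility 7 - 3 = 4.
Since 4 > 0, bidding 13 is strictly better here, so truthful bidding is not dominant.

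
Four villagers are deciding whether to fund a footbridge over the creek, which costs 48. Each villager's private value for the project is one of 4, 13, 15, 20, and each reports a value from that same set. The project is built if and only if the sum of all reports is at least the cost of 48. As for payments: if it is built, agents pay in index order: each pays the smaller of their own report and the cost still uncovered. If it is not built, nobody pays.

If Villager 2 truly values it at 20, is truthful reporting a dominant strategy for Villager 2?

Consider the case where Villager 1 reports 4, Villager 3 reports 13 and Villager 4 reports 20.
Truthful report 20: project built, pays 20, utility 20 - 20 = 0.
Report 13 instead: project built, pays 13, utility 20 - 13 = 7.
Since 7 > 0, reporting 13 is strictly better here, so truthful reporting is not dominant.

No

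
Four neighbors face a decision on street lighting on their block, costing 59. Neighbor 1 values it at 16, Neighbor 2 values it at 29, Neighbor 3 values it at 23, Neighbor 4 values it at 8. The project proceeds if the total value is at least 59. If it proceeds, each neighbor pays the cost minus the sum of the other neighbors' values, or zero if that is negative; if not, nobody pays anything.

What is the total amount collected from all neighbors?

Total value 76 ≥ cost 59, so it is built.
Neighbor 1: others sum to 60; max(0, 59 - 60) = 0.
Neighbor 2: others sum to 47; max(0, 59 - 47) = 12.
Neighbor 3: others sum to 53; max(0, 59 - 53) = 6.
Neighbor 4: others sum to 68; max(0, 59 - 68) = 0.
Total collected = 0 + 12 + 6 + 0 = 18.

18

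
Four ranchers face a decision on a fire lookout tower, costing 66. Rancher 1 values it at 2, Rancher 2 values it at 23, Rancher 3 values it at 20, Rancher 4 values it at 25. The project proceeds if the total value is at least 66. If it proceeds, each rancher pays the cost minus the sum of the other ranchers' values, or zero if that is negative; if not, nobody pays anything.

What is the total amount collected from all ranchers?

56

Total value 70 ≥ cost 66, so it is built.
Rancher 1: others sum to 68; max(0, 66 - 68) = 0.
Rancher 2: others sum to 47; max(0, 66 - 47) = 19.
Rancher 3: others sum to 50; max(0, 66 - 50) = 16.
Rancher 4: others sum to 45; max(0, 66 - 45) = 21.
Total collected = 0 + 19 + 16 + 21 = 56.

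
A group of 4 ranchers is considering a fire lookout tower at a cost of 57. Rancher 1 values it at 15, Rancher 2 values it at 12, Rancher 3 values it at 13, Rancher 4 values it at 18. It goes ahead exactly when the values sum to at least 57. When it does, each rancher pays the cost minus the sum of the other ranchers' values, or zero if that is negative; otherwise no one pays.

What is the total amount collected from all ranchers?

Total value 58 ≥ cost 57, so it is built.
Rancher 1: others sum to 43; max(0, 57 - 43) = 14.
Rancher 2: others sum to 46; max(0, 57 - 46) = 11.
Rancher 3: others sum to 45; max(0, 57 - 45) = 12.
Rancher 4: others sum to 40; max(0, 57 - 40) = 17.
Total collected = 14 + 11 + 12 + 17 = 54.

54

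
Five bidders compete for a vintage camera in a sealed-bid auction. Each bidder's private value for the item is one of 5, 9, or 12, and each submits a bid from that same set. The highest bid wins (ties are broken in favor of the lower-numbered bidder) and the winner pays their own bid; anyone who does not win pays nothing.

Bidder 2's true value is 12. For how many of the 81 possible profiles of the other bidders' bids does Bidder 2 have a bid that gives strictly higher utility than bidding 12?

8

Others bid (5, 5, 5, 5): truth gives 0; bid 9 gives 3 > 0. Violating.
Others bid (5, 5, 5, 9): truth gives 0; bid 9 gives 3 > 0. Violating.
Others bid (5, 5, 9, 5): truth gives 0; bid 9 gives 3 > 0. Violating.
Others bid (5, 5, 9, 9): truth gives 0; bid 9 gives 3 > 0. Violating.
Others bid (5, 5, 5, 12): truth gives 0; no alternative beats it.
Others bid (5, 5, 9, 12): truth gives 0; no alternative beats it.
(Checking all 81 profiles: 8 have a profitable deviation, 73 do not.)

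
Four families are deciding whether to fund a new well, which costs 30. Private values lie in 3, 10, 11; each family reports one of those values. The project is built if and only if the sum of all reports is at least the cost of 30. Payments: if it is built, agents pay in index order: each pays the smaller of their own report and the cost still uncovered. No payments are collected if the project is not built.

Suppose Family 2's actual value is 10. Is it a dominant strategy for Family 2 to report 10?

No

Consider the case where Family 1 reports 10, Family 3 reports 10 and Family 4 reports 10.
Truthful report 10: project built, pays 10, utility 10 - 10 = 0.
Report 3 instead: project built, pays 3, utility 10 - 3 = 7.
Since 7 > 0, reporting 3 is strictly better here, so truthful reporting is not dominant.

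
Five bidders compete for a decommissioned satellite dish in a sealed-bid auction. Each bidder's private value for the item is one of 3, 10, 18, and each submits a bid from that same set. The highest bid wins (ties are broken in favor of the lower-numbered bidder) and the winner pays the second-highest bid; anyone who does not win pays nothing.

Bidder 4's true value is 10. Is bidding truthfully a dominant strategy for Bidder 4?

Yes

Check each profile of the others' bids and compare truth against every alternative bid.
Others bid (3, 3, 3, 3): truth gives 7, best alternative gives 7.
Others bid (3, 3, 3, 10): truth gives 0, best alternative gives 0.
Others bid (3, 3, 3, 18): truth gives 0, best alternative gives 0.
Others bid (3, 3, 10, 3): truth gives 0, best alternative gives 0.
Others bid (3, 3, 10, 10): truth gives 0, best alternative gives 0.
Others bid (3, 3, 10, 18): truth gives 0, best alternative gives 0.
(Remaining 75 profiles checked similarly; truth is weakly best in each.)
In every case the truthful bid is at least as good as any alternative, so it is a dominant strategy.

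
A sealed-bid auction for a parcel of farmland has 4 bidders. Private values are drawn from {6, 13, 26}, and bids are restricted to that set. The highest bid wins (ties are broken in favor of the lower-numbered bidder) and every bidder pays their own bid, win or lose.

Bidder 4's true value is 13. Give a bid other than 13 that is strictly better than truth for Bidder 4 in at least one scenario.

Suppose Bidder 1 bids 6, Bidder 2 bids 6 and Bidder 3 bids 13.
Bid 13: loses but pays 13, utility -13.
Bid 6: loses but pays 6, utility -6.
So bidding 6 beats truth here (-6 > -13).

6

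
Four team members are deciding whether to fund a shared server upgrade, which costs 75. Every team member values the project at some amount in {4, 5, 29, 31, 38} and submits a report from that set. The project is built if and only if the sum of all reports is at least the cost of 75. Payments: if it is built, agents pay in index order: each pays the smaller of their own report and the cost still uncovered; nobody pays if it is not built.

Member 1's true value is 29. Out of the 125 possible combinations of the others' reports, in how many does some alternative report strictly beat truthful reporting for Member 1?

57

Others report (4, 29, 38): truth gives 0; report 4 gives 25 > 0. Violating.
Others report (4, 31, 38): truth gives 0; report 4 gives 25 > 0. Violating.
Others report (4, 38, 29): truth gives 0; report 4 gives 25 > 0. Violating.
Others report (4, 38, 31): truth gives 0; report 4 gives 25 > 0. Violating.
Others report (4, 4, 4): truth gives 0; no alternative beats it.
Others report (4, 4, 5): truth gives 0; no alternative beats it.
(Checking all 125 profiles: 57 have a profitable deviation, 68 do not.)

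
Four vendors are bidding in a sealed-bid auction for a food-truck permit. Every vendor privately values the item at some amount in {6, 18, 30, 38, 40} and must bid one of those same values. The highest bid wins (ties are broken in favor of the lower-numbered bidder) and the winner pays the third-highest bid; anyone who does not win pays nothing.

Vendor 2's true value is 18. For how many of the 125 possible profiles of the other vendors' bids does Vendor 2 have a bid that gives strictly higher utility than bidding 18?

9

Others bid (6, 6, 30): truth gives 0; bid 30 gives 12 > 0. Violating.
Others bid (6, 6, 38): truth gives 0; bid 38 gives 12 > 0. Violating.
Others bid (6, 6, 40): truth gives 0; bid 40 gives 12 > 0. Violating.
Others bid (6, 30, 6): truth gives 0; bid 30 gives 12 > 0. Violating.
Others bid (6, 6, 6): truth gives 12; no alternative beats it.
Others bid (6, 6, 18): truth gives 12; no alternative beats it.
(Checking all 125 profiles: 9 have a profitable deviation, 116 do not.)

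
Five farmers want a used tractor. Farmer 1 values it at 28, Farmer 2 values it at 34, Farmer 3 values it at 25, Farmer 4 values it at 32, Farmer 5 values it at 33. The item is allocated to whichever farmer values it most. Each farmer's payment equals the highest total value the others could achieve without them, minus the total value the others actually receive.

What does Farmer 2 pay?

33

Farmer 2 has the highest value and receives the item.
Without Farmer 2, the item would go to the next-highest value, 33, so the others could achieve 33.
With Farmer 2 present and winning, the others receive nothing, so their total is 0.
Payment = 33 - 0 = 33.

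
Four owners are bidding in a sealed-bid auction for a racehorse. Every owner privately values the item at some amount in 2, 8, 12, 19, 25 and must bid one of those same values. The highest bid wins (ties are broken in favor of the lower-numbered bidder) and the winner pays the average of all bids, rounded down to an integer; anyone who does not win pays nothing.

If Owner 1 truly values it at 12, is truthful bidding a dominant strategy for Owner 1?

Consider the case where Owner 2 bids 2, Owner 3 bids 2 and Owner 4 bids 2.
Truthful bid 12: wins, pays 4, utility 12 - 4 = 8.
Bid 2 instead: wins, pays 2, utility 12 - 2 = 10.
Since 10 > 8, bidding 2 is strictly better here, so truthful bidding is not dominant.

No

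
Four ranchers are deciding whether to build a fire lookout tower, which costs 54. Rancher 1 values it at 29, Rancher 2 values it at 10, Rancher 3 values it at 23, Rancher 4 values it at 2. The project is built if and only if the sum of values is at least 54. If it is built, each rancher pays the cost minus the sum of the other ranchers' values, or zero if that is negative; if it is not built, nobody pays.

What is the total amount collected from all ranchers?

Total value 64 ≥ cost 54, so it is built.
Rancher 1: others sum to 35; max(0, 54 - 35) = 19.
Rancher 2: others sum to 54; max(0, 54 - 54) = 0.
Rancher 3: others sum to 41; max(0, 54 - 41) = 13.
Rancher 4: others sum to 62; max(0, 54 - 62) = 0.
Total collected = 19 + 0 + 13 + 0 = 32.

32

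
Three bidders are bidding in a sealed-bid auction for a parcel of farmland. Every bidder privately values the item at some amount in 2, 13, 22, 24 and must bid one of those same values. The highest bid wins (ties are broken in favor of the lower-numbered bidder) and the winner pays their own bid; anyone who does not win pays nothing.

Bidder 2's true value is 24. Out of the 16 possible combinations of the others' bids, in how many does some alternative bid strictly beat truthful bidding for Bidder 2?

6

Others bid (2, 2): truth gives 0; bid 13 gives 11 > 0. Violating.
Others bid (2, 13): truth gives 0; bid 13 gives 11 > 0. Violating.
Others bid (2, 22): truth gives 0; bid 22 gives 2 > 0. Violating.
Others bid (13, 2): truth gives 0; bid 22 gives 2 > 0. Violating.
Others bid (2, 24): truth gives 0; no alternative beats it.
Others bid (13, 24): truth gives 0; no alternative beats it.
(Checking all 16 profiles: 6 have a profitable deviation, 10 do not.)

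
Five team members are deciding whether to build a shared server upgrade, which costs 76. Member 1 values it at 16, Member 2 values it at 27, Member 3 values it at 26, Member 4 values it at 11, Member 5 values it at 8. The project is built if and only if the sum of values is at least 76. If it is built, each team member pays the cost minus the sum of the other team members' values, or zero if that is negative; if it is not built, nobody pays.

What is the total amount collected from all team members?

33

Total value 88 ≥ cost 76, so it is built.
Member 1: others sum to 72; max(0, 76 - 72) = 4.
Member 2: others sum to 61; max(0, 76 - 61) = 15.
Member 3: others sum to 62; max(0, 76 - 62) = 14.
Member 4: others sum to 77; max(0, 76 - 77) = 0.
Member 5: others sum to 80; max(0, 76 - 80) = 0.
Total collected = 4 + 15 + 14 + 0 + 0 = 33.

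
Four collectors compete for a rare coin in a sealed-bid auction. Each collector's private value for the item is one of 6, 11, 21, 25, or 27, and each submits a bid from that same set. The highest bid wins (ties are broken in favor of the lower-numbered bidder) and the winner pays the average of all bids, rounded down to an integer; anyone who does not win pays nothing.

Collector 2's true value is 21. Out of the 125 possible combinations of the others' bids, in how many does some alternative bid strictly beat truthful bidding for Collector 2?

49

Others bid (6, 6, 6): truth gives 12; bid 11 gives 14 > 12. Violating.
Others bid (6, 6, 11): truth gives 10; bid 11 gives 13 > 10. Violating.
Others bid (6, 6, 25): truth gives 0; bid 25 gives 6 > 0. Violating.
Others bid (6, 6, 27): truth gives 0; bid 27 gives 5 > 0. Violating.
Others bid (6, 6, 21): truth gives 8; no alternative beats it.
Others bid (6, 11, 21): truth gives 7; no alternative beats it.
(Checking all 125 profiles: 49 have a profitable deviation, 76 do not.)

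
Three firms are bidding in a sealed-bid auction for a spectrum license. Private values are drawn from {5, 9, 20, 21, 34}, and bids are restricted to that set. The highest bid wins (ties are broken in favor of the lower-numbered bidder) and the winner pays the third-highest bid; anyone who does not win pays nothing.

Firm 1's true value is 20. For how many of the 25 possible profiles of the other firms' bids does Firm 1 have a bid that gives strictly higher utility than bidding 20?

Others bid (5, 21): truth gives 0; bid 21 gives 15 > 0. Violating.
Others bid (5, 34): truth gives 0; bid 34 gives 15 > 0. Violating.
Others bid (9, 21): truth gives 0; bid 21 gives 11 > 0. Violating.
Others bid (9, 34): truth gives 0; bid 34 gives 11 > 0. Violating.
Others bid (5, 5): truth gives 15; no alternative beats it.
Others bid (5, 9): truth gives 15; no alternative beats it.
(Checking all 25 profiles: 8 have a profitable deviation, 17 do not.)

8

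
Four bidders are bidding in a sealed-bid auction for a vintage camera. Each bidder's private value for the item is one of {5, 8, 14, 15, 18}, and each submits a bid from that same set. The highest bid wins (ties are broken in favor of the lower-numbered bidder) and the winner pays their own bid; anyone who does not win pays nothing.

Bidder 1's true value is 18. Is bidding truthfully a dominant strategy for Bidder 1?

No

Consider the case where Bidder 2 bids 5, Bidder 3 bids 5 and Bidder 4 bids 5.
Truthful bid 18: wins, pays 18, utility 18 - 18 = 0.
Bid 5 instead: wins, pays 5, utility 18 - 5 = 13.
Since 13 > 0, bidding 5 is strictly better here, so truthful bidding is not dominant.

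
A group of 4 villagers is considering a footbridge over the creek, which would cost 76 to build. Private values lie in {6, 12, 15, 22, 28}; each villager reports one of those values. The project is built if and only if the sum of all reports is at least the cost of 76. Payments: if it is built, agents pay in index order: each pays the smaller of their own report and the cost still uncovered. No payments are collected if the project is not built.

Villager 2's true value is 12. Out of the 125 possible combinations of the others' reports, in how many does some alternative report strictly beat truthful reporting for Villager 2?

10

Others report (15, 28, 28): truth gives 0; report 6 gives 6 > 0. Violating.
Others report (22, 22, 28): truth gives 0; report 6 gives 6 > 0. Violating.
Others report (22, 28, 22): truth gives 0; report 6 gives 6 > 0. Violating.
Others report (22, 28, 28): truth gives 0; report 6 gives 6 > 0. Violating.
Others report (6, 6, 6): truth gives 0; no alternative beats it.
Others report (6, 6, 12): truth gives 0; no alternative beats it.
(Checking all 125 profiles: 10 have a profitable deviation, 115 do not.)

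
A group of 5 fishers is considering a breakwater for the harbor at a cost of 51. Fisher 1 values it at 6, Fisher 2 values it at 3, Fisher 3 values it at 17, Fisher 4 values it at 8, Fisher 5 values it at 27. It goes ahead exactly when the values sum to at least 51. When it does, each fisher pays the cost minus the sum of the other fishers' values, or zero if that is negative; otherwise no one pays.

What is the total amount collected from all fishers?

24

Total value 61 ≥ cost 51, so it is built.
Fisher 1: others sum to 55; max(0, 51 - 55) = 0.
Fisher 2: others sum to 58; max(0, 51 - 58) = 0.
Fisher 3: others sum to 44; max(0, 51 - 44) = 7.
Fisher 4: others sum to 53; max(0, 51 - 53) = 0.
Fisher 5: others sum to 34; max(0, 51 - 34) = 17.
Total collected = 0 + 0 + 7 + 0 + 17 = 24.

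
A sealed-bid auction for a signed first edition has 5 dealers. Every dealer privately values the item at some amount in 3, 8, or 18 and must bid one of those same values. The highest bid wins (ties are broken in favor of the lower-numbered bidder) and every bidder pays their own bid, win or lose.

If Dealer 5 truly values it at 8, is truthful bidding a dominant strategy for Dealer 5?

Consider the case where Dealer 1 bids 3, Dealer 2 bids 3, Dealer 3 bids 3 and Dealer 4 bids 8.
Truthful bid 8: loses but pays 8, utility -8.
Bid 3 instead: loses but pays 3, utility -3.
Since -3 > -8, bidding 3 is strictly better here, so truthful bidding is not dominant.

No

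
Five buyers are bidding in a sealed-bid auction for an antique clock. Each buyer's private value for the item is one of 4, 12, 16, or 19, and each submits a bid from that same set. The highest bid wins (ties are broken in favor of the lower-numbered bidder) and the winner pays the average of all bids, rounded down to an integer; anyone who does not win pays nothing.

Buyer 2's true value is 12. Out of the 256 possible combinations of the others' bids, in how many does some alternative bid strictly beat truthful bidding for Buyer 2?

Others bid (4, 4, 4, 16): truth gives 0; bid 16 gives 4 > 0. Violating.
Others bid (4, 4, 4, 19): truth gives 0; bid 19 gives 2 > 0. Violating.
Others bid (4, 4, 12, 16): truth gives 0; bid 16 gives 2 > 0. Violating.
Others bid (4, 4, 12, 19): truth gives 0; bid 19 gives 1 > 0. Violating.
Others bid (4, 4, 4, 4): truth gives 7; no alternative beats it.
Others bid (4, 4, 4, 12): truth gives 5; no alternative beats it.
(Checking all 256 profiles: 41 have a profitable deviation, 215 do not.)

41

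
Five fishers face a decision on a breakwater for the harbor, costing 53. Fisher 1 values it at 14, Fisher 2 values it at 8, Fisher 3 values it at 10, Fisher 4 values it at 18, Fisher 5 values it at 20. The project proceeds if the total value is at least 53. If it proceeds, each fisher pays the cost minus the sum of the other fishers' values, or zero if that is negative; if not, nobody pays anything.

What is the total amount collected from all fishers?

4

Total value 70 ≥ cost 53, so it is built.
Fisher 1: others sum to 56; max(0, 53 - 56) = 0.
Fisher 2: others sum to 62; max(0, 53 - 62) = 0.
Fisher 3: others sum to 60; max(0, 53 - 60) = 0.
Fisher 4: others sum to 52; max(0, 53 - 52) = 1.
Fisher 5: others sum to 50; max(0, 53 - 50) = 3.
Total collected = 0 + 0 + 0 + 1 + 3 = 4.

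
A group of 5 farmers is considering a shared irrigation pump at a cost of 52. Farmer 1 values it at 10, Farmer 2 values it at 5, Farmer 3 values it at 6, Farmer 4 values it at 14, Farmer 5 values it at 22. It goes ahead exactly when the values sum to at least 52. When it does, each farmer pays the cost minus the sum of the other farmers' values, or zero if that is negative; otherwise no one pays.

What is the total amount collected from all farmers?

32

Total value 57 ≥ cost 52, so it is built.
Farmer 1: others sum to 47; max(0, 52 - 47) = 5.
Farmer 2: others sum to 52; max(0, 52 - 52) = 0.
Farmer 3: others sum to 51; max(0, 52 - 51) = 1.
Farmer 4: others sum to 43; max(0, 52 - 43) = 9.
Farmer 5: others sum to 35; max(0, 52 - 35) = 17.
Total collected = 5 + 0 + 1 + 9 + 17 = 32.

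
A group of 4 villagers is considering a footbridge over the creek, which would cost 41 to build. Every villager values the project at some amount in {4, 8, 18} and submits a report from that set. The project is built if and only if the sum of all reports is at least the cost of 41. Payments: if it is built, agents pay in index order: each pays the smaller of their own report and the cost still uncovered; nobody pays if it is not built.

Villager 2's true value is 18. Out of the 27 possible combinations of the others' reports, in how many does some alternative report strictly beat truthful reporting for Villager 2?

Others report (4, 18, 18): truth gives 0; report 4 gives 14 > 0. Violating.
Others report (8, 8, 18): truth gives 0; report 8 gives 10 > 0. Violating.
Others report (8, 18, 8): truth gives 0; report 8 gives 10 > 0. Violating.
Others report (8, 18, 18): truth gives 0; report 4 gives 14 > 0. Violating.
Others report (4, 4, 4): truth gives 0; no alternative beats it.
Others report (4, 4, 8): truth gives 0; no alternative beats it.
(Checking all 27 profiles: 10 have a profitable deviation, 17 do not.)

10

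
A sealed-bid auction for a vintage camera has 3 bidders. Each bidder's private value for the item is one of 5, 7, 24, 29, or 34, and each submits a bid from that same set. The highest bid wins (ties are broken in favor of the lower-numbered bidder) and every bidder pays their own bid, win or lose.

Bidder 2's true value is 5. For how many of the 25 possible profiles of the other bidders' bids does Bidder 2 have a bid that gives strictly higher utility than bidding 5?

2

Others bid (5, 5): truth gives -5; bid 7 gives -2 > -5. Violating.
Others bid (5, 7): truth gives -5; bid 7 gives -2 > -5. Violating.
Others bid (5, 24): truth gives -5; no alternative beats it.
Others bid (5, 29): truth gives -5; no alternative beats it.
(Checking all 25 profiles: 2 have a profitable deviation, 23 do not.)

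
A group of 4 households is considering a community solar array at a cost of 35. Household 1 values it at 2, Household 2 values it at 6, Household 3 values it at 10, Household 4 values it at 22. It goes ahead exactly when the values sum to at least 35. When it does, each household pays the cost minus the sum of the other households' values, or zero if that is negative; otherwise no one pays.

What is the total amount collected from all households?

Total value 40 ≥ cost 35, so it is built.
Household 1: others sum to 38; max(0, 35 - 38) = 0.
Household 2: others sum to 34; max(0, 35 - 34) = 1.
Household 3: others sum to 30; max(0, 35 - 30) = 5.
Household 4: others sum to 18; max(0, 35 - 18) = 17.
Total collected = 0 + 1 + 5 + 17 = 23.

23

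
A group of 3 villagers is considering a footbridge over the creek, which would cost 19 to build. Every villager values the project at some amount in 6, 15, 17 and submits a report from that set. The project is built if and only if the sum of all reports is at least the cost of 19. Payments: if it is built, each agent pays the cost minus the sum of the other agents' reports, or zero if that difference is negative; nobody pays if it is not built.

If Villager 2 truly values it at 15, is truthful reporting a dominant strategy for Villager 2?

Yes

Check each profile of the others' reports and compare truth against every alternative report.
Others report (6, 15): truth gives 15, best alternative gives 15.
Others report (6, 17): truth gives 15, best alternative gives 15.
Others report (15, 6): truth gives 15, best alternative gives 15.
Others report (15, 15): truth gives 15, best alternative gives 15.
Others report (15, 17): truth gives 15, best alternative gives 15.
Others report (17, 6): truth gives 15, best alternative gives 15.
(Remaining 3 profiles checked similarly; truth is weakly best in each.)
In every case the truthful report is at least as good as any alternative, so it is a dominant strategy.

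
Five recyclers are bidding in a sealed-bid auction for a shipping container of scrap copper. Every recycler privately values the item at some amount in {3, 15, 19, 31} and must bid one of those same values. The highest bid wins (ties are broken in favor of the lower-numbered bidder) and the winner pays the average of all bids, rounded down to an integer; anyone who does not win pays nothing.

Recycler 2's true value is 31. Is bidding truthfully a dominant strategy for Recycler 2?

Consider the case where Recycler 1 bids 3, Recycler 3 bids 3, Recycler 4 bids 3 and Recycler 5 bids 3.
Truthful bid 31: wins, pays 8, utility 31 - 8 = 23.
Bid 15 instead: wins, pays 5, utility 31 - 5 = 26.
Since 26 > 23, bidding 15 is strictly better here, so truthful bidding is not dominant.

No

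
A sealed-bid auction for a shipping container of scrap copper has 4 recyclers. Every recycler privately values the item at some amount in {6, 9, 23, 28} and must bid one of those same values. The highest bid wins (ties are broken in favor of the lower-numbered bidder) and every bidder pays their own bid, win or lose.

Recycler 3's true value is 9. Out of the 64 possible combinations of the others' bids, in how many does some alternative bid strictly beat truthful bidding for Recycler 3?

62

Others bid (6, 6, 23): truth gives -9; bid 6 gives -6 > -9. Violating.
Others bid (6, 6, 28): truth gives -9; bid 6 gives -6 > -9. Violating.
Others bid (6, 9, 6): truth gives -9; bid 6 gives -6 > -9. Violating.
Others bid (6, 9, 9): truth gives -9; bid 6 gives -6 > -9. Violating.
Others bid (6, 6, 6): truth gives 0; no alternative beats it.
Others bid (6, 6, 9): truth gives 0; no alternative beats it.
(Checking all 64 profiles: 62 have a profitable deviation, 2 do not.)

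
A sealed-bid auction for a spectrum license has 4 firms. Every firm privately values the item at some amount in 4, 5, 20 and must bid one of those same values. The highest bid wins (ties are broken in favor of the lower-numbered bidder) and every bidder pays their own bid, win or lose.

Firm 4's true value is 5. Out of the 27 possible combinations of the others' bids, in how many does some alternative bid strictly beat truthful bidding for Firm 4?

26

Others bid (4, 4, 5): truth gives -5; bid 4 gives -4 > -5. Violating.
Others bid (4, 4, 20): truth gives -5; bid 4 gives -4 > -5. Violating.
Others bid (4, 5, 4): truth gives -5; bid 4 gives -4 > -5. Violating.
Others bid (4, 5, 5): truth gives -5; bid 4 gives -4 > -5. Violating.
Others bid (4, 4, 4): truth gives 0; no alternative beats it.
(Checking all 27 profiles: 26 have a profitable deviation, 1 does not.)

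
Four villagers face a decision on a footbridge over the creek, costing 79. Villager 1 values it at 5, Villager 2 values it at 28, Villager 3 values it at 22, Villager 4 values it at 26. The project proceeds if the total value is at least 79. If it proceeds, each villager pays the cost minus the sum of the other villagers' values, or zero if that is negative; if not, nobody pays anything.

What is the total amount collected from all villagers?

Total value 81 ≥ cost 79, so it is built.
Villager 1: others sum to 76; max(0, 79 - 76) = 3.
Villager 2: others sum to 53; max(0, 79 - 53) = 26.
Villager 3: others sum to 59; max(0, 79 - 59) = 20.
Villager 4: others sum to 55; max(0, 79 - 55) = 24.
Total collected = 3 + 26 + 20 + 24 = 73.

73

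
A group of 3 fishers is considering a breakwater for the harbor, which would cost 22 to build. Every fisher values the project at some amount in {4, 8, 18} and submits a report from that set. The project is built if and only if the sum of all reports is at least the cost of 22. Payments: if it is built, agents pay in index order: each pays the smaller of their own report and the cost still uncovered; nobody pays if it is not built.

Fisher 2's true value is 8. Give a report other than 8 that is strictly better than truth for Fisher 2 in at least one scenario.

4

Suppose Fisher 1 reports 4 and Fisher 3 reports 18.
Report 8: project built, pays 8, utility 8 - 8 = 0.
Report 4: project built, pays 4, utility 8 - 4 = 4.
So reporting 4 beats truth here (4 > 0).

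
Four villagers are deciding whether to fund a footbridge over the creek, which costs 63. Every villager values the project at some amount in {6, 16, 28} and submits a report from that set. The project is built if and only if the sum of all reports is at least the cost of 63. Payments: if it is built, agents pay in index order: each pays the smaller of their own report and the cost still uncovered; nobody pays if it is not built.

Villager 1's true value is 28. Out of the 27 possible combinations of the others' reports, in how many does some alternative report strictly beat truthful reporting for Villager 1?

Others report (6, 16, 28): truth gives 0; report 16 gives 12 > 0. Violating.
Others report (6, 28, 16): truth gives 0; report 16 gives 12 > 0. Violating.
Others report (6, 28, 28): truth gives 0; report 6 gives 22 > 0. Violating.
Others report (16, 6, 28): truth gives 0; report 16 gives 12 > 0. Violating.
Others report (6, 6, 6): truth gives 0; no alternative beats it.
Others report (6, 6, 16): truth gives 0; no alternative beats it.
(Checking all 27 profiles: 17 have a profitable deviation, 10 do not.)

17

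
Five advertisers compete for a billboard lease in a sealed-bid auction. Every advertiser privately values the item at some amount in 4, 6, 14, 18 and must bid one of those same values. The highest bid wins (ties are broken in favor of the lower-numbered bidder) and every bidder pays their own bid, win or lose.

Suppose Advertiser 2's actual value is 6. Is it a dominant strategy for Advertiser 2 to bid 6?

No

Consider the case where Advertiser 1 bids 4, Advertiser 3 bids 4, Advertiser 4 bids 4 and Advertiser 5 bids 14.
Truthful bid 6: loses but pays 6, utility -6.
Bid 4 instead: loses but pays 4, utility -4.
Since -4 > -6, bidding 4 is strictly better here, so truthful bidding is not dominant.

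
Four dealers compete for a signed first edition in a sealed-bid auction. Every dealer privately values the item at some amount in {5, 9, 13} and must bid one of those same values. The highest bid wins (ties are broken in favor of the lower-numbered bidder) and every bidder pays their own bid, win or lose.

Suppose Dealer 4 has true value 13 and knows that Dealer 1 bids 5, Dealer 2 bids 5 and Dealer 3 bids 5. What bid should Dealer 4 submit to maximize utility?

Bid 5: loses but pays 5, utility -5.
Bid 9: wins, pays 9, utility 13 - 9 = 4.
Bid 13: wins, pays 13, utility 13 - 13 = 0.
The best choice is 9 with utility 4.

9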